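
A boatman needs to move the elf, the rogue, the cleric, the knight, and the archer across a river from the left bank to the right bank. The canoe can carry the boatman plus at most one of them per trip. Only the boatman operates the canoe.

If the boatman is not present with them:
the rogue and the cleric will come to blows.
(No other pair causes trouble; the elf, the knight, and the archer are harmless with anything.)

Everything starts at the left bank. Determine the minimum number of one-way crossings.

9

Counting alone: the boatman can take at most 1 across per trip to the right bank, so moving all 5 needs at least 5 loaded trips out, with a return between consecutive ones — at least 9 crossings.
The plan below uses exactly 9 crossings, so it is optimal:
1. Boatman goes to the right bank with the rogue.
2. Boatman goes back to the left bank alone.
3. Boatman goes to the right bank with the elf.
4. Boatman goes back to the left bank alone.
5. Boatman goes to the right bank with the knight.
6. Boatman goes back to the left bank alone.
7. Boatman goes to the right bank with the archer.
8. Boatman goes back to the left bank alone.
9. Boatman goes to the right bank with the cleric.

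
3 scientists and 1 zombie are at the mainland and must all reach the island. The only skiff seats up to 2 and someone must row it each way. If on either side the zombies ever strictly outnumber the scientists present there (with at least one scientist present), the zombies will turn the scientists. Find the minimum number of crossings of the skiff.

Counting alone: each trip to the island takes at most 2 across and each return brings at least 1 back, so after t trips out (and t−1 returns) at most 2t − (t−1) of the 4 are across; that first reaches 4 at t = 3, so at least 5 crossings are needed.
The plan below uses exactly 5 crossings, so it is optimal:
1. 1 scientist and 1 zombie → the island.  (the mainland: 2S 0Z; the island: 1S 1Z)
2. 1 zombie ← the mainland.  (the mainland: 2S 1Z; the island: 1S 0Z)
3. 1 scientist and 1 zombie → the island.  (the mainland: 1S 0Z; the island: 2S 1Z)
4. 1 zombie ← the mainland.  (the mainland: 1S 1Z; the island: 2S 0Z)
5. 1 scientist and 1 zombie → the island.  (the mainland: 0S 0Z; the island: 3S 1Z)

5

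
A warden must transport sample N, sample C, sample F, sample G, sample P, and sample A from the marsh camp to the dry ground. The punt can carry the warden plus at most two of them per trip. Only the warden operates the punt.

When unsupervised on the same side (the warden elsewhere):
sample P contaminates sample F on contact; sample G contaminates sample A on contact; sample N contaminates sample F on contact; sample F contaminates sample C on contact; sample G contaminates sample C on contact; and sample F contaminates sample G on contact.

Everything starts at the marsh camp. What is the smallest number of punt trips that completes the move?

9

Counting alone: the warden can take at most 2 across per trip to the dry ground, so moving all 6 needs at least 3 loaded trips out, with a return between consecutive ones — at least 5 crossings.
The safety rule pushes this higher. Following every safe sequence of crossings, the most of the 6 that can be at the dry ground as the punt arrives there on crossings 5, 7 is 4, 5 respectively — never all 6.
So no plan with fewer than 9 crossings exists, and this one achieves 9:
1. Warden goes to the dry ground with sample F and sample G.  [the marsh camp: sample A, sample C, sample N, sample P | the dry ground: sample F, sample G]
2. Warden goes back to the marsh camp with sample F.  [the marsh camp: sample A, sample C, sample F, sample N, sample P | the dry ground: sample G]
3. Warden goes to the dry ground with sample F and sample N.  [the marsh camp: sample A, sample C, sample P | the dry ground: sample F, sample G, sample N]
4. Warden goes back to the marsh camp with sample F.  [the marsh camp: sample A, sample C, sample F, sample P | the dry ground: sample G, sample N]
5. Warden goes to the dry ground with sample C and sample P.  [the marsh camp: sample A, sample F | the dry ground: sample C, sample G, sample N, sample P]
6. Warden goes back to the marsh camp with sample C.  [the marsh camp: sample A, sample C, sample F | the dry ground: sample G, sample N, sample P]
7. Warden goes to the dry ground with sample A and sample C.  [the marsh camp: sample F | the dry ground: sample A, sample C, sample G, sample N, sample P]
8. Warden goes back to the marsh camp with sample G.  [the marsh camp: sample F, sample G | the dry ground: sample A, sample C, sample N, sample P]
9. Warden goes to the dry ground with sample F and sample G.  [the marsh camp: — | the dry ground: sample A, sample C, sample F, sample G, sample N, sample P]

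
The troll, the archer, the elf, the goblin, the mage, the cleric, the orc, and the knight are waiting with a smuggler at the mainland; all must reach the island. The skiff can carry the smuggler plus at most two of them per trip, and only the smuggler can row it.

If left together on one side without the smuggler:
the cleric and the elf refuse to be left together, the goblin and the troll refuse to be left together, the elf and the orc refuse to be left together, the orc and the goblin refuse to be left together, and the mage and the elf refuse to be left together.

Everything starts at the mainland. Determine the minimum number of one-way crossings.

Counting alone: the smuggler can take at most 2 across per trip to the island, so moving all 8 needs at least 4 loaded trips out, with a return between consecutive ones — at least 7 crossings.
The safety rule pushes this higher. Following every safe sequence of crossings, the most of the 8 that can be at the island as the skiff arrives there on crossing 7 is 7 — never all 8.
So no plan with fewer than 9 crossings exists, and this one achieves 9:
1. Smuggler goes to the island with the elf and the goblin.  [the mainland: the archer, the cleric, the knight, the mage, the orc, the troll | the island: the elf, the goblin]
2. Smuggler goes back to the mainland alone.  [the mainland: the archer, the cleric, the knight, the mage, the orc, the troll | the island: the elf, the goblin]
3. Smuggler goes to the island with the archer and the troll.  [the mainland: the cleric, the knight, the mage, the orc | the island: the archer, the elf, the goblin, the troll]
4. Smuggler goes back to the mainland with the goblin.  [the mainland: the cleric, the goblin, the knight, the mage, the orc | the island: the archer, the elf, the troll]
5. Smuggler goes to the island with the mage and the orc.  [the mainland: the cleric, the goblin, the knight | the island: the archer, the elf, the mage, the orc, the troll]
6. Smuggler goes back to the mainland with the elf.  [the mainland: the cleric, the elf, the goblin, the knight | the island: the archer, the mage, the orc, the troll]
7. Smuggler goes to the island with the cleric and the knight.  [the mainland: the elf, the goblin | the island: the archer, the cleric, the knight, the mage, the orc, the troll]
8. Smuggler goes back to the mainland alone.  [the mainland: the elf, the goblin | the island: the archer, the cleric, the knight, the mage, the orc, the troll]
9. Smuggler goes to the island with the elf and the goblin.  [the mainland: — | the island: the archer, the cleric, the elf, the goblin, the knight, the mage, the orc, the troll]

9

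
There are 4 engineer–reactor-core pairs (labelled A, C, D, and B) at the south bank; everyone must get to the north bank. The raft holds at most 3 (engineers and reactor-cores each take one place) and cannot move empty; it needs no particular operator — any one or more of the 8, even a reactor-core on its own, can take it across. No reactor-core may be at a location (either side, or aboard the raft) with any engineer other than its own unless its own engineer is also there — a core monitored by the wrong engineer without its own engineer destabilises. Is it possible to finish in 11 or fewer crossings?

Yes — this plan uses 9 crossings (≤ 11):
1. engineer A and reactor-core A cross → the north bank.
2. engineer A crosses ← the south bank.
3. engineer A, engineer C, and reactor-core C cross → the north bank.
4. engineer A and reactor-core A cross ← the south bank.
5. engineer A, engineer B, and engineer D cross → the north bank.
6. reactor-core C crosses ← the south bank.
7. reactor-core A and reactor-core C cross → the north bank.
8. reactor-core A crosses ← the south bank.
9. reactor-core A, reactor-core B, and reactor-core D cross → the north bank.

Yes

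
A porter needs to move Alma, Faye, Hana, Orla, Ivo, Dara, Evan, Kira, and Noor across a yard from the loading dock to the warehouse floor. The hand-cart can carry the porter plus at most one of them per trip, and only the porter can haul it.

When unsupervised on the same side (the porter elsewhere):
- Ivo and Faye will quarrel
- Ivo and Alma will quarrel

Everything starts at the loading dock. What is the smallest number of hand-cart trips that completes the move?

19

Counting alone: the porter can take at most 1 across per trip to the warehouse floor, so moving all 9 needs at least 9 loaded trips out, with a return between consecutive ones — at least 17 crossings.
The safety rule pushes this higher. Following every safe sequence of crossings, the most of the 9 that can be at the warehouse floor as the hand-cart arrives there on crossing 17 is 8 — never all 9.
So no plan with fewer than 19 crossings exists, and this one achieves 19:
1. Porter goes to the warehouse floor with Ivo.  [the loading dock: Alma, Dara, Evan, Faye, Hana, Kira, Noor, Orla | the warehouse floor: Ivo]
2. Porter goes back to the loading dock alone.  [the loading dock: Alma, Dara, Evan, Faye, Hana, Kira, Noor, Orla | the warehouse floor: Ivo]
3. Porter goes to the warehouse floor with Alma.  [the loading dock: Dara, Evan, Faye, Hana, Kira, Noor, Orla | the warehouse floor: Alma, Ivo]
4. Porter goes back to the loading dock with Ivo.  [the loading dock: Dara, Evan, Faye, Hana, Ivo, Kira, Noor, Orla | the warehouse floor: Alma]
5. Porter goes to the warehouse floor with Faye.  [the loading dock: Dara, Evan, Hana, Ivo, Kira, Noor, Orla | the warehouse floor: Alma, Faye]
6. Porter goes back to the loading dock alone.  [the loading dock: Dara, Evan, Hana, Ivo, Kira, Noor, Orla | the warehouse floor: Alma, Faye]
7. Porter goes to the warehouse floor with Hana.  [the loading dock: Dara, Evan, Ivo, Kira, Noor, Orla | the warehouse floor: Alma, Faye, Hana]
8. Porter goes back to the loading dock alone.  [the loading dock: Dara, Evan, Ivo, Kira, Noor, Orla | the warehouse floor: Alma, Faye, Hana]
9. Porter goes to the warehouse floor with Orla.  [the loading dock: Dara, Evan, Ivo, Kira, Noor | the warehouse floor: Alma, Faye, Hana, Orla]
10. Porter goes back to the loading dock alone.  [the loading dock: Dara, Evan, Ivo, Kira, Noor | the warehouse floor: Alma, Faye, Hana, Orla]
11. Porter goes to the warehouse floor with Dara.  [the loading dock: Evan, Ivo, Kira, Noor | the warehouse floor: Alma, Dara, Faye, Hana, Orla]
12. Porter goes back to the loading dock alone.  [the loading dock: Evan, Ivo, Kira, Noor | the warehouse floor: Alma, Dara, Faye, Hana, Orla]
13. Porter goes to the warehouse floor with Evan.  [the loading dock: Ivo, Kira, Noor | the warehouse floor: Alma, Dara, Evan, Faye, Hana, Orla]
14. Porter goes back to the loading dock alone.  [the loading dock: Ivo, Kira, Noor | the warehouse floor: Alma, Dara, Evan, Faye, Hana, Orla]
15. Porter goes to the warehouse floor with Kira.  [the loading dock: Ivo, Noor | the warehouse floor: Alma, Dara, Evan, Faye, Hana, Kira, Orla]
16. Porter goes back to the loading dock alone.  [the loading dock: Ivo, Noor | the warehouse floor: Alma, Dara, Evan, Faye, Hana, Kira, Orla]
17. Porter goes to the warehouse floor with Noor.  [the loading dock: Ivo | the warehouse floor: Alma, Dara, Evan, Faye, Hana, Kira, Noor, Orla]
18. Porter goes back to the loading dock alone.  [the loading dock: Ivo | the warehouse floor: Alma, Dara, Evan, Faye, Hana, Kira, Noor, Orla]
19. Porter goes to the warehouse floor with Ivo.  [the loading dock: — | the warehouse floor: Alma, Dara, Evan, Faye, Hana, Ivo, Kira, Noor, Orla]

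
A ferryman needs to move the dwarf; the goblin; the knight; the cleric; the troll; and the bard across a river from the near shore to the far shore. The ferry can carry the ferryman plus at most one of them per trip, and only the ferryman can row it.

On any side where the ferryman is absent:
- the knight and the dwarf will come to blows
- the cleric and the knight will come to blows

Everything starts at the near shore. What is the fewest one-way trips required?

13

Counting alone: the ferryman can take at most 1 across per trip to the far shore, so moving all 6 needs at least 6 loaded trips out, with a return between consecutive ones — at least 11 crossings.
The safety rule pushes this higher. Following every safe sequence of crossings, the most of the 6 that can be at the far shore as the ferry arrives there on crossing 11 is 5 — never all 6.
So no plan with fewer than 13 crossings exists, and this one achieves 13:
1. Ferryman goes to the far shore with the knight.  [the near shore: the bard, the cleric, the dwarf, the goblin, the troll | the far shore: the knight]
2. Ferryman goes back to the near shore alone.  [the near shore: the bard, the cleric, the dwarf, the goblin, the troll | the far shore: the knight]
3. Ferryman goes to the far shore with the dwarf.  [the near shore: the bard, the cleric, the goblin, the troll | the far shore: the dwarf, the knight]
4. Ferryman goes back to the near shore with the knight.  [the near shore: the bard, the cleric, the goblin, the knight, the troll | the far shore: the dwarf]
5. Ferryman goes to the far shore with the cleric.  [the near shore: the bard, the goblin, the knight, the troll | the far shore: the cleric, the dwarf]
6. Ferryman goes back to the near shore alone.  [the near shore: the bard, the goblin, the knight, the troll | the far shore: the cleric, the dwarf]
7. Ferryman goes to the far shore with the goblin.  [the near shore: the bard, the knight, the troll | the far shore: the cleric, the dwarf, the goblin]
8. Ferryman goes back to the near shore alone.  [the near shore: the bard, the knight, the troll | the far shore: the cleric, the dwarf, the goblin]
9. Ferryman goes to the far shore with the troll.  [the near shore: the bard, the knight | the far shore: the cleric, the dwarf, the goblin, the troll]
10. Ferryman goes back to the near shore alone.  [the near shore: the bard, the knight | the far shore: the cleric, the dwarf, the goblin, the troll]
11. Ferryman goes to the far shore with the bard.  [the near shore: the knight | the far shore: the bard, the cleric, the dwarf, the goblin, the troll]
12. Ferryman goes back to the near shore alone.  [the near shore: the knight | the far shore: the bard, the cleric, the dwarf, the goblin, the troll]
13. Ferryman goes to the far shore with the knight.  [the near shore: — | the far shore: the bard, the cleric, the dwarf, the goblin, the knight, the troll]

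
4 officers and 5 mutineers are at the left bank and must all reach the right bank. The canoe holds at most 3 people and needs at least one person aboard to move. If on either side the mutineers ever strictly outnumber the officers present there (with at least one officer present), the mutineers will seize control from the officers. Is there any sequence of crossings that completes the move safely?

The mutineers already outnumber the officers at the left bank before anyone moves, so the starting position itself is disallowed.

No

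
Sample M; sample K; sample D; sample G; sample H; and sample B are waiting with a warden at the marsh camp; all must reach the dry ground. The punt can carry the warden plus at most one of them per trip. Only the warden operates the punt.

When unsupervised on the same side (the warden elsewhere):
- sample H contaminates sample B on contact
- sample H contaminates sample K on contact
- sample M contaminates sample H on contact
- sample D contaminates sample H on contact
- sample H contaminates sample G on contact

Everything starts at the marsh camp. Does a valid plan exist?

No

Following every safe sequence of crossings from the start, the most of the 6 that can be at the dry ground as the punt arrives there on crossings 1, 3 is 1, 2 respectively; the best ever achieved is 2 of 6.
From crossing 5 on, no configuration arises that was not already reachable earlier: only 13 distinct safe configurations (who is on which side, and where the punt is) can ever be reached, none of them has everyone across, and every continuation just revisits them. So no valid plan exists.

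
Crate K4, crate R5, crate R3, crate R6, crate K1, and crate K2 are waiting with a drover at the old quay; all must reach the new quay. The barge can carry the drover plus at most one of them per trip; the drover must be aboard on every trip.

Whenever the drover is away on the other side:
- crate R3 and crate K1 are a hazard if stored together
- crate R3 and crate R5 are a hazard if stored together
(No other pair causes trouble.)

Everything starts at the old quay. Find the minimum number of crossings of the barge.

13

Counting alone: the drover can take at most 1 across per trip to the new quay, so moving all 6 needs at least 6 loaded trips out, with a return between consecutive ones — at least 11 crossings.
The safety rule pushes this higher. Following every safe sequence of crossings, the most of the 6 that can be at the new quay as the barge arrives there on crossing 11 is 5 — never all 6.
So no plan with fewer than 13 crossings exists, and this one achieves 13:
1. Drover goes to the new quay with crate R3.
2. Drover goes back to the old quay alone.
3. Drover goes to the new quay with crate K4.
4. Drover goes back to the old quay alone.
5. Drover goes to the new quay with crate R5.
6. Drover goes back to the old quay with crate R3.
7. Drover goes to the new quay with crate K1.
8. Drover goes back to the old quay alone.
9. Drover goes to the new quay with crate R6.
10. Drover goes back to the old quay alone.
11. Drover goes to the new quay with crate K2.
12. Drover goes back to the old quay alone.
13. Drover goes to the new quay with crate R3.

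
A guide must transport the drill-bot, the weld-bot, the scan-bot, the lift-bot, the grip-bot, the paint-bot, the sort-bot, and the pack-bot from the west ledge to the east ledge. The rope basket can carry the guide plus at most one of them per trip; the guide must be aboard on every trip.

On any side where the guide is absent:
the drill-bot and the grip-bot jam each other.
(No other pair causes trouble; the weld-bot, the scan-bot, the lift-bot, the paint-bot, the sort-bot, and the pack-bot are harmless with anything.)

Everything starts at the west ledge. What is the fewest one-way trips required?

Counting alone: the guide can take at most 1 across per trip to the east ledge, so moving all 8 needs at least 8 loaded trips out, with a return between consecutive ones — at least 15 crossings.
The plan below uses exactly 15 crossings, so it is optimal:
1. Guide goes to the east ledge with the drill-bot.  [the west ledge: the grip-bot, the lift-bot, the pack-bot, the paint-bot, the scan-bot, the sort-bot, the weld-bot | the east ledge: the drill-bot]
2. Guide goes back to the west ledge alone.  [the west ledge: the grip-bot, the lift-bot, the pack-bot, the paint-bot, the scan-bot, the sort-bot, the weld-bot | the east ledge: the drill-bot]
3. Guide goes to the east ledge with the weld-bot.  [the west ledge: the grip-bot, the lift-bot, the pack-bot, the paint-bot, the scan-bot, the sort-bot | the east ledge: the drill-bot, the weld-bot]
4. Guide goes back to the west ledge alone.  [the west ledge: the grip-bot, the lift-bot, the pack-bot, the paint-bot, the scan-bot, the sort-bot | the east ledge: the drill-bot, the weld-bot]
5. Guide goes to the east ledge with the scan-bot.  [the west ledge: the grip-bot, the lift-bot, the pack-bot, the paint-bot, the sort-bot | the east ledge: the drill-bot, the scan-bot, the weld-bot]
6. Guide goes back to the west ledge alone.  [the west ledge: the grip-bot, the lift-bot, the pack-bot, the paint-bot, the sort-bot | the east ledge: the drill-bot, the scan-bot, the weld-bot]
7. Guide goes to the east ledge with the lift-bot.  [the west ledge: the grip-bot, the pack-bot, the paint-bot, the sort-bot | the east ledge: the drill-bot, the lift-bot, the scan-bot, the weld-bot]
8. Guide goes back to the west ledge alone.  [the west ledge: the grip-bot, the pack-bot, the paint-bot, the sort-bot | the east ledge: the drill-bot, the lift-bot, the scan-bot, the weld-bot]
9. Guide goes to the east ledge with the paint-bot.  [the west ledge: the grip-bot, the pack-bot, the sort-bot | the east ledge: the drill-bot, the lift-bot, the paint-bot, the scan-bot, the weld-bot]
10. Guide goes back to the west ledge alone.  [the west ledge: the grip-bot, the pack-bot, the sort-bot | the east ledge: the drill-bot, the lift-bot, the paint-bot, the scan-bot, the weld-bot]
11. Guide goes to the east ledge with the sort-bot.  [the west ledge: the grip-bot, the pack-bot | the east ledge: the drill-bot, the lift-bot, the paint-bot, the scan-bot, the sort-bot, the weld-bot]
12. Guide goes back to the west ledge alone.  [the west ledge: the grip-bot, the pack-bot | the east ledge: the drill-bot, the lift-bot, the paint-bot, the scan-bot, the sort-bot, the weld-bot]
13. Guide goes to the east ledge with the pack-bot.  [the west ledge: the grip-bot | the east ledge: the drill-bot, the lift-bot, the pack-bot, the paint-bot, the scan-bot, the sort-bot, the weld-bot]
14. Guide goes back to the west ledge alone.  [the west ledge: the grip-bot | the east ledge: the drill-bot, the lift-bot, the pack-bot, the paint-bot, the scan-bot, the sort-bot, the weld-bot]
15. Guide goes to the east ledge with the grip-bot.  [the west ledge: — | the east ledge: the drill-bot, the grip-bot, the lift-bot, the pack-bot, the paint-bot, the scan-bot, the sort-bot, the weld-bot]

15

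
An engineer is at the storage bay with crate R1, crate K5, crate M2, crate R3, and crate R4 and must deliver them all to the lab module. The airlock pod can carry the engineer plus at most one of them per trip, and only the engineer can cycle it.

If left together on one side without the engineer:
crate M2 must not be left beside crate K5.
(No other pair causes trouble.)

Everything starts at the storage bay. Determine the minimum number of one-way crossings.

Counting alone: the engineer can take at most 1 across per trip to the lab module, so moving all 5 needs at least 5 loaded trips out, with a return between consecutive ones — at least 9 crossings.
The plan below uses exactly 9 crossings, so it is optimal:
1. Engineer goes to the lab module with crate K5.  [the storage bay: crate M2, crate R1, crate R3, crate R4 | the lab module: crate K5]
2. Engineer goes back to the storage bay alone.  [the storage bay: crate M2, crate R1, crate R3, crate R4 | the lab module: crate K5]
3. Engineer goes to the lab module with crate R1.  [the storage bay: crate M2, crate R3, crate R4 | the lab module: crate K5, crate R1]
4. Engineer goes back to the storage bay alone.  [the storage bay: crate M2, crate R3, crate R4 | the lab module: crate K5, crate R1]
5. Engineer goes to the lab module with crate R3.  [the storage bay: crate M2, crate R4 | the lab module: crate K5, crate R1, crate R3]
6. Engineer goes back to the storage bay alone.  [the storage bay: crate M2, crate R4 | the lab module: crate K5, crate R1, crate R3]
7. Engineer goes to the lab module with crate R4.  [the storage bay: crate M2 | the lab module: crate K5, crate R1, crate R3, crate R4]
8. Engineer goes back to the storage bay alone.  [the storage bay: crate M2 | the lab module: crate K5, crate R1, crate R3, crate R4]
9. Engineer goes to the lab module with crate M2.  [the storage bay: — | the lab module: crate K5, crate M2, crate R1, crate R3, crate R4]

9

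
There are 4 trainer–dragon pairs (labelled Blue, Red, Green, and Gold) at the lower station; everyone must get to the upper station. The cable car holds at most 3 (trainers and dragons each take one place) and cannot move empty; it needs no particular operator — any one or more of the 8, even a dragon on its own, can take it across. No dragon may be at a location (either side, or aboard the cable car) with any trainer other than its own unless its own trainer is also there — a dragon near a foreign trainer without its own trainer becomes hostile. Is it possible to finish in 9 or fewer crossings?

Yes

Yes — this plan uses 9 crossings (≤ 9):
1. dragon Blue and trainer Blue cross → the upper station.
2. trainer Blue crosses ← the lower station.
3. dragon Red, trainer Blue, and trainer Red cross → the upper station.
4. dragon Blue and trainer Blue cross ← the lower station.
5. trainer Blue, trainer Gold, and trainer Green cross → the upper station.
6. dragon Red crosses ← the lower station.
7. dragon Blue and dragon Red cross → the upper station.
8. dragon Blue crosses ← the lower station.
9. dragon Blue, dragon Gold, and dragon Green cross → the upper station.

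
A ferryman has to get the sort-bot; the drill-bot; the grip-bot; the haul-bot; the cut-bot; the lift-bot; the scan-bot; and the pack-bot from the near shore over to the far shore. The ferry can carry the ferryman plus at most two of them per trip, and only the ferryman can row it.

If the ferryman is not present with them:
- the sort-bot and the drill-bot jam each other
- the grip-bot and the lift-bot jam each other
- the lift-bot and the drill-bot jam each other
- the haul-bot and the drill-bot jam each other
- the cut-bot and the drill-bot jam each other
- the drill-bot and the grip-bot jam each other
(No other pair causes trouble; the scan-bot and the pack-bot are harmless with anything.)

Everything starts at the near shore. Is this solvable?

1. Ferryman goes to the far shore with the drill-bot and the grip-bot.  [the near shore: the cut-bot, the haul-bot, the lift-bot, the pack-bot, the scan-bot, the sort-bot | the far shore: the drill-bot, the grip-bot]
2. Ferryman goes back to the near shore with the drill-bot.  [the near shore: the cut-bot, the drill-bot, the haul-bot, the lift-bot, the pack-bot, the scan-bot, the sort-bot | the far shore: the grip-bot]
3. Ferryman goes to the far shore with the drill-bot and the sort-bot.  [the near shore: the cut-bot, the haul-bot, the lift-bot, the pack-bot, the scan-bot | the far shore: the drill-bot, the grip-bot, the sort-bot]
4. Ferryman goes back to the near shore with the drill-bot.  [the near shore: the cut-bot, the drill-bot, the haul-bot, the lift-bot, the pack-bot, the scan-bot | the far shore: the grip-bot, the sort-bot]
5. Ferryman goes to the far shore with the drill-bot and the haul-bot.  [the near shore: the cut-bot, the lift-bot, the pack-bot, the scan-bot | the far shore: the drill-bot, the grip-bot, the haul-bot, the sort-bot]
6. Ferryman goes back to the near shore with the drill-bot.  [the near shore: the cut-bot, the drill-bot, the lift-bot, the pack-bot, the scan-bot | the far shore: the grip-bot, the haul-bot, the sort-bot]
7. Ferryman goes to the far shore with the cut-bot and the drill-bot.  [the near shore: the lift-bot, the pack-bot, the scan-bot | the far shore: the cut-bot, the drill-bot, the grip-bot, the haul-bot, the sort-bot]
8. Ferryman goes back to the near shore with the drill-bot.  [the near shore: the drill-bot, the lift-bot, the pack-bot, the scan-bot | the far shore: the cut-bot, the grip-bot, the haul-bot, the sort-bot]
9. Ferryman goes to the far shore with the drill-bot and the scan-bot.  [the near shore: the lift-bot, the pack-bot | the far shore: the cut-bot, the drill-bot, the grip-bot, the haul-bot, the scan-bot, the sort-bot]
10. Ferryman goes back to the near shore with the drill-bot.  [the near shore: the drill-bot, the lift-bot, the pack-bot | the far shore: the cut-bot, the grip-bot, the haul-bot, the scan-bot, the sort-bot]
11. Ferryman goes to the far shore with the drill-bot and the pack-bot.  [the near shore: the lift-bot | the far shore: the cut-bot, the drill-bot, the grip-bot, the haul-bot, the pack-bot, the scan-bot, the sort-bot]
12. Ferryman goes back to the near shore with the drill-bot.  [the near shore: the drill-bot, the lift-bot | the far shore: the cut-bot, the grip-bot, the haul-bot, the pack-bot, the scan-bot, the sort-bot]
13. Ferryman goes to the far shore with the drill-bot and the lift-bot.  [the near shore: — | the far shore: the cut-bot, the drill-bot, the grip-bot, the haul-bot, the lift-bot, the pack-bot, the scan-bot, the sort-bot]

Yes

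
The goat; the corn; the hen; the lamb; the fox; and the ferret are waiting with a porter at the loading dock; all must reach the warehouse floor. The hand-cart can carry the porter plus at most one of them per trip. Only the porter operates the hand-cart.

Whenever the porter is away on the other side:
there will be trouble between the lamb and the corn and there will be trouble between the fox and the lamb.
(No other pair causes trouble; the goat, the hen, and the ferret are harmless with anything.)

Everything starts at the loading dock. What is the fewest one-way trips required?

Counting alone: the porter can take at most 1 across per trip to the warehouse floor, so moving all 6 needs at least 6 loaded trips out, with a return between consecutive ones — at least 11 crossings.
The safety rule pushes this higher. Following every safe sequence of crossings, the most of the 6 that can be at the warehouse floor as the hand-cart arrives there on crossing 11 is 5 — never all 6.
So no plan with fewer than 13 crossings exists, and this one achieves 13:
1. Porter goes to the warehouse floor with the lamb.  [the loading dock: the corn, the ferret, the fox, the goat, the hen | the warehouse floor: the lamb]
2. Porter goes back to the loading dock alone.  [the loading dock: the corn, the ferret, the fox, the goat, the hen | the warehouse floor: the lamb]
3. Porter goes to the warehouse floor with the goat.  [the loading dock: the corn, the ferret, the fox, the hen | the warehouse floor: the goat, the lamb]
4. Porter goes back to the loading dock alone.  [the loading dock: the corn, the ferret, the fox, the hen | the warehouse floor: the goat, the lamb]
5. Porter goes to the warehouse floor with the corn.  [the loading dock: the ferret, the fox, the hen | the warehouse floor: the corn, the goat, the lamb]
6. Porter goes back to the loading dock with the lamb.  [the loading dock: the ferret, the fox, the hen, the lamb | the warehouse floor: the corn, the goat]
7. Porter goes to the warehouse floor with the fox.  [the loading dock: the ferret, the hen, the lamb | the warehouse floor: the corn, the fox, the goat]
8. Porter goes back to the loading dock alone.  [the loading dock: the ferret, the hen, the lamb | the warehouse floor: the corn, the fox, the goat]
9. Porter goes to the warehouse floor with the hen.  [the loading dock: the ferret, the lamb | the warehouse floor: the corn, the fox, the goat, the hen]
10. Porter goes back to the loading dock alone.  [the loading dock: the ferret, the lamb | the warehouse floor: the corn, the fox, the goat, the hen]
11. Porter goes to the warehouse floor with the ferret.  [the loading dock: the lamb | the warehouse floor: the corn, the ferret, the fox, the goat, the hen]
12. Porter goes back to the loading dock alone.  [the loading dock: the lamb | the warehouse floor: the corn, the ferret, the fox, the goat, the hen]
13. Porter goes to the warehouse floor with the lamb.  [the loading dock: — | the warehouse floor: the corn, the ferret, the fox, the goat, the hen, the lamb]

13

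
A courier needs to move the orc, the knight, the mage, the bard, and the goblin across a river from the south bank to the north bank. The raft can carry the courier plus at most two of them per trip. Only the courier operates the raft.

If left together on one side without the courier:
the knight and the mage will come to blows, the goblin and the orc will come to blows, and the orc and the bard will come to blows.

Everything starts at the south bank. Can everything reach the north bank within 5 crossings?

Yes — this plan uses 5 crossings (≤ 5):
1. Courier goes to the north bank with the knight and the orc.  [the south bank: the bard, the goblin, the mage | the north bank: the knight, the orc]
2. Courier goes back to the south bank alone.  [the south bank: the bard, the goblin, the mage | the north bank: the knight, the orc]
3. Courier goes to the north bank with the bard and the goblin.  [the south bank: the mage | the north bank: the bard, the goblin, the knight, the orc]
4. Courier goes back to the south bank with the orc.  [the south bank: the mage, the orc | the north bank: the bard, the goblin, the knight]
5. Courier goes to the north bank with the mage and the orc.  [the south bank: — | the north bank: the bard, the goblin, the knight, the mage, the orc]

Yes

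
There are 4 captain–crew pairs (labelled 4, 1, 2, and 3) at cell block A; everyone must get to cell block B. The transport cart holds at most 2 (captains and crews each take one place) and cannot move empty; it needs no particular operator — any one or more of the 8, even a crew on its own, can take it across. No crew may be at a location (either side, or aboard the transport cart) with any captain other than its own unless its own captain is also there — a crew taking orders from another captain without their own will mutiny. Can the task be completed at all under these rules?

No

Following every safe sequence of crossings from the start, the most of the 8 that can be at cell block B as the transport cart arrives there on crossings 1, 3, 5 is 2, 3, 4 respectively; the best ever achieved is 4 of 8.
From crossing 7 on, no configuration arises that was not already reachable earlier: only 44 distinct safe configurations (who is on which side, and where the transport cart is) can ever be reached, none of them has everyone across, and every continuation just revisits them. So no valid plan exists.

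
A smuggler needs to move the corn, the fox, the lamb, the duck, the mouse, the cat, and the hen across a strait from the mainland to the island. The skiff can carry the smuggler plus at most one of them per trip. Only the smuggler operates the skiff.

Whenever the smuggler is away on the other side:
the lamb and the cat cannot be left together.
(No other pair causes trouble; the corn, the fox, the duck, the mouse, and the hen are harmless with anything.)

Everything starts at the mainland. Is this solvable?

1. Smuggler goes to the island with the lamb.
2. Smuggler goes back to the mainland alone.
3. Smuggler goes to the island with the corn.
4. Smuggler goes back to the mainland alone.
5. Smuggler goes to the island with the fox.
6. Smuggler goes back to the mainland alone.
7. Smuggler goes to the island with the duck.
8. Smuggler goes back to the mainland alone.
9. Smuggler goes to the island with the mouse.
10. Smuggler goes back to the mainland alone.
11. Smuggler goes to the island with the hen.
12. Smuggler goes back to the mainland alone.
13. Smuggler goes to the island with the cat.

Yes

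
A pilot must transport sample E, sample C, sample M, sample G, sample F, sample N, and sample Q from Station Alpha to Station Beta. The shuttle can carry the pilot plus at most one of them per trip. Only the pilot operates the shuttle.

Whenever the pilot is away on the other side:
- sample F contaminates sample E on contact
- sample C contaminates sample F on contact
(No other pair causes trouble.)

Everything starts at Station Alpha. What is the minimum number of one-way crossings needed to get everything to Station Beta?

15

Counting alone: the pilot can take at most 1 across per trip to Station Beta, so moving all 7 needs at least 7 loaded trips out, with a return between consecutive ones — at least 13 crossings.
The safety rule pushes this higher. Following every safe sequence of crossings, the most of the 7 that can be at Station Beta as the shuttle arrives there on crossing 13 is 6 — never all 7.
So no plan with fewer than 15 crossings exists, and this one achieves 15:
1. Pilot goes to Station Beta with sample F.  [Station Alpha: sample C, sample E, sample G, sample M, sample N, sample Q | Station Beta: sample F]
2. Pilot goes back to Station Alpha alone.  [Station Alpha: sample C, sample E, sample G, sample M, sample N, sample Q | Station Beta: sample F]
3. Pilot goes to Station Beta with sample E.  [Station Alpha: sample C, sample G, sample M, sample N, sample Q | Station Beta: sample E, sample F]
4. Pilot goes back to Station Alpha with sample F.  [Station Alpha: sample C, sample F, sample G, sample M, sample N, sample Q | Station Beta: sample E]
5. Pilot goes to Station Beta with sample C.  [Station Alpha: sample F, sample G, sample M, sample N, sample Q | Station Beta: sample C, sample E]
6. Pilot goes back to Station Alpha alone.  [Station Alpha: sample F, sample G, sample M, sample N, sample Q | Station Beta: sample C, sample E]
7. Pilot goes to Station Beta with sample M.  [Station Alpha: sample F, sample G, sample N, sample Q | Station Beta: sample C, sample E, sample M]
8. Pilot goes back to Station Alpha alone.  [Station Alpha: sample F, sample G, sample N, sample Q | Station Beta: sample C, sample E, sample M]
9. Pilot goes to Station Beta with sample G.  [Station Alpha: sample F, sample N, sample Q | Station Beta: sample C, sample E, sample G, sample M]
10. Pilot goes back to Station Alpha alone.  [Station Alpha: sample F, sample N, sample Q | Station Beta: sample C, sample E, sample G, sample M]
11. Pilot goes to Station Beta with sample N.  [Station Alpha: sample F, sample Q | Station Beta: sample C, sample E, sample G, sample M, sample N]
12. Pilot goes back to Station Alpha alone.  [Station Alpha: sample F, sample Q | Station Beta: sample C, sample E, sample G, sample M, sample N]
13. Pilot goes to Station Beta with sample Q.  [Station Alpha: sample F | Station Beta: sample C, sample E, sample G, sample M, sample N, sample Q]
14. Pilot goes back to Station Alpha alone.  [Station Alpha: sample F | Station Beta: sample C, sample E, sample G, sample M, sample N, sample Q]
15. Pilot goes to Station Beta with sample F.  [Station Alpha: — | Station Beta: sample C, sample E, sample F, sample G, sample M, sample N, sample Q]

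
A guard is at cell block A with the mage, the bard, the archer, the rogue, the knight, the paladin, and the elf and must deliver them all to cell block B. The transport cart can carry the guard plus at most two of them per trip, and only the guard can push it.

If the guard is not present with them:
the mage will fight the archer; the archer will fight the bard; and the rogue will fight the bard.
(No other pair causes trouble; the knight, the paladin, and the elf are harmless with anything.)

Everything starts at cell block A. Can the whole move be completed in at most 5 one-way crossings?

Counting alone: the guard can take at most 2 across per trip to cell block B, so moving all 7 needs at least 4 loaded trips out, with a return between consecutive ones — at least 7 crossings.
Since 5 < 7, 5 crossings cannot be enough. (The shortest complete plan in fact takes 7:)
1. Guard goes to cell block B with the bard and the mage.  [cell block A: the archer, the elf, the knight, the paladin, the rogue | cell block B: the bard, the mage]
2. Guard goes back to cell block A alone.  [cell block A: the archer, the elf, the knight, the paladin, the rogue | cell block B: the bard, the mage]
3. Guard goes to cell block B with the knight.  [cell block A: the archer, the elf, the paladin, the rogue | cell block B: the bard, the knight, the mage]
4. Guard goes back to cell block A alone.  [cell block A: the archer, the elf, the paladin, the rogue | cell block B: the bard, the knight, the mage]
5. Guard goes to cell block B with the elf and the paladin.  [cell block A: the archer, the rogue | cell block B: the bard, the elf, the knight, the mage, the paladin]
6. Guard goes back to cell block A alone.  [cell block A: the archer, the rogue | cell block B: the bard, the elf, the knight, the mage, the paladin]
7. Guard goes to cell block B with the archer and the rogue.  [cell block A: — | cell block B: the archer, the bard, the elf, the knight, the mage, the paladin, the rogue]

No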